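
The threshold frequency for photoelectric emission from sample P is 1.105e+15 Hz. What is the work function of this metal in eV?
4.57 eV

At the threshold frequency, photon energy equals work function:
φ = hf₀

Calculating:
φ = (6.626×10⁻³⁴ J·s)(1.105e+15 Hz)
φ = 4.57 eV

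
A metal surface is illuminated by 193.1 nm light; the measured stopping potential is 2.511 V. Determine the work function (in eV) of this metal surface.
3.91 eV

The stopping potential gives the maximum kinetic energy: KE_max = eV_s = 2.511 eV

From Einstein's photoelectric equation: KE_max = hc/λ - φ
Rearranging: φ = hc/λ - KE_max

Calculate photon energy:
E_photon = hc/λ = (6.626×10⁻³⁴ J·s)(3×10⁸ m/s) / (193.1×10⁻⁹ m) = 6.4207 eV

Therefore:
φ = 6.4207 - 2.511 = 3.91 eV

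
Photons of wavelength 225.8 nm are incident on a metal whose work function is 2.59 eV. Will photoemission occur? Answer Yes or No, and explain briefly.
Yes

For photoemission, the photon energy must exceed the work function.

Photon energy: E = hc/λ = 5.4909 eV
Work function: φ = 2.59 eV

Since E_photon (5.4909 eV) > φ (2.59 eV), photoemission WILL occur.
The threshold wavelength is λ₀ = hc/φ = 478.7 nm.
Since 225.8 nm < 478.7 nm, the light has sufficient energy.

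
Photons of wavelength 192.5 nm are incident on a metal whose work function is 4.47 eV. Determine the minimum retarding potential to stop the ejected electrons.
1.9707 V

The stopping potential V_s satisfies: eV_s = KE_max

First, find KE_max using Einstein's equation:
E_photon = hc/λ = 6.4407 eV
KE_max = E_photon - φ = 6.4407 - 4.47 = 1.9707 eV

Since eV_s = KE_max:
V_s = KE_max/e = 1.9707 V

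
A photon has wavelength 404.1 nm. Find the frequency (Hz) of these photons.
7.4188e+14 Hz

Using the wave equation: c = fλ

Solving for frequency:
f = c/λ = (3×10⁸ m/s) / (404.1×10⁻⁹ m)
f = 7.4188e+14 Hz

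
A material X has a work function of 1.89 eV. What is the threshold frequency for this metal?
4.5700e+14 Hz

The threshold frequency is when the photon energy equals the work function:
hf₀ = φ

Solving for f₀:
f₀ = φ/h = (1.89 eV × 1.602×10⁻¹⁹ J/eV) / (6.626×10⁻³⁴ J·s)
f₀ = 4.5700e+14 Hz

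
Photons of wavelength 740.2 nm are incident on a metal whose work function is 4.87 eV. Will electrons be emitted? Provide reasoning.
No

For photoemission, the photon energy must exceed the work function.

Photon energy: E = hc/λ = 1.6750 eV
Work function: φ = 4.87 eV

Since E_photon (1.6750 eV) < φ (4.87 eV), photoemission will NOT occur.
The threshold wavelength is λ₀ = hc/φ = 254.6 nm.
Since 740.2 nm > 254.6 nm, the photons lack sufficient energy.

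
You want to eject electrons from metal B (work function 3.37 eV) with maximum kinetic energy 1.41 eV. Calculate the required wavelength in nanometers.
259.38 nm

From Einstein's equation: KE_max = hc/λ - φ

Rearranging for λ:
hc/λ = KE_max + φ
λ = hc/(KE_max + φ)

Required photon energy:
E_photon = KE_max + φ = 1.41 + 3.37 = 4.78 eV

Required wavelength:
λ = hc/E_photon = (6.626×10⁻³⁴)(3×10⁸) / (4.78 × 1.602×10⁻¹⁹)
λ = 259.38 nm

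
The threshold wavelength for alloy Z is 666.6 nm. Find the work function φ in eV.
1.86 eV

At the threshold wavelength, photon energy equals work function:
φ = hc/λ₀

Calculating:
φ = (6.626×10⁻³⁴ J·s)(3×10⁸ m/s) / (666.6×10⁻⁹ m)
φ = 1.86 eV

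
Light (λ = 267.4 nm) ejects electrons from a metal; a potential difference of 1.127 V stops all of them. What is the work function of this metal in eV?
3.51 eV

The stopping potential gives the maximum kinetic energy: KE_max = eV_s = 1.127 eV

From Einstein's photoelectric equation: KE_max = hc/λ - φ
Rearranging: φ = hc/λ - KE_max

Calculate photon energy:
E_photon = hc/λ = (6.626×10⁻³⁴ J·s)(3×10⁸ m/s) / (267.4×10⁻⁹ m) = 4.6367 eV

Therefore:
φ = 4.6367 - 1.127 = 3.51 eV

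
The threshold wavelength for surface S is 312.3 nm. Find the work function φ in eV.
3.97 eV

At the threshold wavelength, photon energy equals work function:
φ = hc/λ₀

Calculating:
φ = (6.626×10⁻³⁴ J·s)(3×10⁸ m/s) / (312.3×10⁻⁹ m)
φ = 3.97 eV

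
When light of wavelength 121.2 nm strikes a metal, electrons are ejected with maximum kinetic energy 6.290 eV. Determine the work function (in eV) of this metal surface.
3.94 eV

From Einstein's photoelectric equation: KE_max = hf - φ = hc/λ - φ

Rearranging for φ:
φ = hc/λ - KE_max

Calculate photon energy:
E_photon = hc/λ = 10.2297 eV

Therefore:
φ = 10.2297 - 6.290 = 3.94 eV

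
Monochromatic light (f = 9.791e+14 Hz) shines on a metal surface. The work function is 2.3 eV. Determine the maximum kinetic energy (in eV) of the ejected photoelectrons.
1.7492 eV

Using Einstein's photoelectric equation: KE_max = hf - φ

First, calculate the photon energy:
E_photon = hf = (6.626×10⁻³⁴ J·s)(9.791e+14 Hz)
E_photon = 4.0492 eV

Then, the maximum kinetic energy:
KE_max = E_photon - φ = 4.0492 eV - 2.3 eV = 1.7492 eV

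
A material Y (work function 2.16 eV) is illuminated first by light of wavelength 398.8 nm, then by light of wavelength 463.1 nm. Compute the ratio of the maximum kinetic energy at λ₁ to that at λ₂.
1.8345

Using Einstein's equation: KE_max = hc/λ - φ

For λ₁ = 398.8 nm:
E₁ = hc/λ₁ = 3.1089 eV
KE₁ = E₁ - φ = 3.1089 - 2.16 = 0.9489 eV

For λ₂ = 463.1 nm:
E₂ = hc/λ₂ = 2.6773 eV
KE₂ = E₂ - φ = 2.6773 - 2.16 = 0.5173 eV

Ratio: KE₁/KE₂ = 0.9489/0.5173 = 1.8345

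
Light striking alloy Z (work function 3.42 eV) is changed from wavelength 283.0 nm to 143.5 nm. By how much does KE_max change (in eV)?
4.2589 eV

Using Einstein's equation: KE_max = hc/λ - φ

For λ₁ = 283.0 nm:
KE₁ = hc/λ₁ - φ = 4.3811 - 3.42 = 0.9611 eV

For λ₂ = 143.5 nm:
KE₂ = hc/λ₂ - φ = 8.6400 - 3.42 = 5.2200 eV

Change in KE:
ΔKE = KE₂ - KE₁ = 5.2200 - 0.9611 = 4.2589 eV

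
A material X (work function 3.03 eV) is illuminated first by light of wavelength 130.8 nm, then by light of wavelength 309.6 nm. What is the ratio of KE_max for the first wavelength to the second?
6.6166

Using Einstein's equation: KE_max = hc/λ - φ

For λ₁ = 130.8 nm:
E₁ = hc/λ₁ = 9.4789 eV
KE₁ = E₁ - φ = 9.4789 - 3.03 = 6.4489 eV

For λ₂ = 309.6 nm:
E₂ = hc/λ₂ = 4.0047 eV
KE₂ = E₂ - φ = 4.0047 - 3.03 = 0.9747 eV

Ratio: KE₁/KE₂ = 6.4489/0.9747 = 6.6166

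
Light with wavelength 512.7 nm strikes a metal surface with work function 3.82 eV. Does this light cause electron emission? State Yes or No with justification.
No

For photoemission, the photon energy must exceed the work function.

Photon energy: E = hc/λ = 2.4183 eV
Work function: φ = 3.82 eV

Since E_photon (2.4183 eV) < φ (3.82 eV), photoemission will NOT occur.
The threshold wavelength is λ₀ = hc/φ = 324.6 nm.
Since 512.7 nm > 324.6 nm, the photons lack sufficient energy.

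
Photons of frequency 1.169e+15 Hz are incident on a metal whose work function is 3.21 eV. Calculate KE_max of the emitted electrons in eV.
1.6246 eV

Using Einstein's photoelectric equation: KE_max = hf - φ

First, calculate the photon energy:
E_photon = hf = (6.626×10⁻³⁴ J·s)(1.169e+15 Hz)
E_photon = 4.8346 eV

Then, the maximum kinetic energy:
KE_max = E_photon - φ = 4.8346 eV - 3.21 eV = 1.6246 eV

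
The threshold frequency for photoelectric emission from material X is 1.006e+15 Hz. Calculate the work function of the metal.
4.16 eV

At the threshold frequency, photon energy equals work function:
φ = hf₀

Calculating:
φ = (6.626×10⁻³⁴ J·s)(1.006e+15 Hz)
φ = 4.16 eV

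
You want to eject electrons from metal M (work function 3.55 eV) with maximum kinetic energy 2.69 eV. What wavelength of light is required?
198.69 nm

From Einstein's equation: KE_max = hc/λ - φ

Rearranging for λ:
hc/λ = KE_max + φ
λ = hc/(KE_max + φ)

Required photon energy:
E_photon = KE_max + φ = 2.69 + 3.55 = 6.24 eV

Required wavelength:
λ = hc/E_photon = (6.626×10⁻³⁴)(3×10⁸) / (6.24 × 1.602×10⁻¹⁹)
λ = 198.69 nm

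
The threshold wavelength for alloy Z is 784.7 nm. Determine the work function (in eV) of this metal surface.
1.58 eV

At the threshold wavelength, photon energy equals work function:
φ = hc/λ₀

Calculating:
φ = (6.626×10⁻³⁴ J·s)(3×10⁸ m/s) / (784.7×10⁻⁹ m)
φ = 1.58 eV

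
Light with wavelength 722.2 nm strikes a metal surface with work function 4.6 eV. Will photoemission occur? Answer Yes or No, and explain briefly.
No

For photoemission, the photon energy must exceed the work function.

Photon energy: E = hc/λ = 1.7168 eV
Work function: φ = 4.6 eV

Since E_photon (1.7168 eV) < φ (4.6 eV), photoemission will NOT occur.
The threshold wavelength is λ₀ = hc/φ = 269.5 nm.
Since 722.2 nm > 269.5 nm, the photons lack sufficient energy.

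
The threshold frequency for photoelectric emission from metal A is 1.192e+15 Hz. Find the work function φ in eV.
4.93 eV

At the threshold frequency, photon energy equals work function:
φ = hf₀

Calculating:
φ = (6.626×10⁻³⁴ J·s)(1.192e+15 Hz)
φ = 4.93 eV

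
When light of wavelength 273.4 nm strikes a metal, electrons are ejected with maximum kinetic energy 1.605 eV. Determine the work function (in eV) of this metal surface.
2.93 eV

From Einstein's photoelectric equation: KE_max = hf - φ = hc/λ - φ

Rearranging for φ:
φ = hc/λ - KE_max

Calculate photon energy:
E_photon = hc/λ = 4.5349 eV

Therefore:
φ = 4.5349 - 1.605 = 2.93 eV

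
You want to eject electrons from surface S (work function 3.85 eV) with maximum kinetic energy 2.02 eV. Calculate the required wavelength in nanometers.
211.22 nm

From Einstein's equation: KE_max = hc/λ - φ

Rearranging for λ:
hc/λ = KE_max + φ
λ = hc/(KE_max + φ)

Required photon energy:
E_photon = KE_max + φ = 2.02 + 3.85 = 5.87 eV

Required wavelength:
λ = hc/E_photon = (6.626×10⁻³⁴)(3×10⁸) / (5.87 × 1.602×10⁻¹⁹)
λ = 211.22 nm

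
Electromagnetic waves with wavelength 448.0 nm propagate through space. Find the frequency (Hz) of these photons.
6.6918e+14 Hz

Using the wave equation: c = fλ

Solving for frequency:
f = c/λ = (3×10⁸ m/s) / (448.0×10⁻⁹ m)
f = 6.6918e+14 Hz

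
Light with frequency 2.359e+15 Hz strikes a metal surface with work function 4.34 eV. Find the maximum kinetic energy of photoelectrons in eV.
5.4160 eV

Using Einstein's photoelectric equation: KE_max = hf - φ

First, calculate the photon energy:
E_photon = hf = (6.626×10⁻³⁴ J·s)(2.359e+15 Hz)
E_photon = 9.7560 eV

Then, the maximum kinetic energy:
KE_max = E_photon - φ = 9.7560 eV - 4.34 eV = 5.4160 eV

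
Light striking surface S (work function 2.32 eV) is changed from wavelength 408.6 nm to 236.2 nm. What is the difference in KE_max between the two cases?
2.2148 eV

Using Einstein's equation: KE_max = hc/λ - φ

For λ₁ = 408.6 nm:
KE₁ = hc/λ₁ - φ = 3.0344 - 2.32 = 0.7144 eV

For λ₂ = 236.2 nm:
KE₂ = hc/λ₂ - φ = 5.2491 - 2.32 = 2.9291 eV

Change in KE:
ΔKE = KE₂ - KE₁ = 2.9291 - 0.7144 = 2.2148 eV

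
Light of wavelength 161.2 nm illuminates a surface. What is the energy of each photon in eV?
7.6913 eV

Using E = hf = hc/λ:

E = hc/λ = (6.626×10⁻³⁴ J·s)(3×10⁸ m/s) / (161.2×10⁻⁹ m)
E = 7.6913 eV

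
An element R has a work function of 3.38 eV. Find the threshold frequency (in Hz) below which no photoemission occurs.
8.1728e+14 Hz

The threshold frequency is when the photon energy equals the work function:
hf₀ = φ

Solving for f₀:
f₀ = φ/h = (3.38 eV × 1.602×10⁻¹⁹ J/eV) / (6.626×10⁻³⁴ J·s)
f₀ = 8.1728e+14 Hz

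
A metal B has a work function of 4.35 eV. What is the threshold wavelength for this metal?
285.02 nm

The threshold wavelength is when the photon energy equals the work function:
hc/λ₀ = φ

Solving for λ₀:
λ₀ = hc/φ = (6.626×10⁻³⁴ J·s)(3×10⁸ m/s) / (4.35 eV × 1.602×10⁻¹⁹ J/eV)
λ₀ = 285.02 nm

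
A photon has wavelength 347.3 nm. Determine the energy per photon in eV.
3.5699 eV

Using E = hf = hc/λ:

E = hc/λ = (6.626×10⁻³⁴ J·s)(3×10⁸ m/s) / (347.3×10⁻⁹ m)
E = 3.5699 eV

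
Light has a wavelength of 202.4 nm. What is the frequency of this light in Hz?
1.4812e+15 Hz

Using the wave equation: c = fλ

Solving for frequency:
f = c/λ = (3×10⁸ m/s) / (202.4×10⁻⁹ m)
f = 1.4812e+15 Hz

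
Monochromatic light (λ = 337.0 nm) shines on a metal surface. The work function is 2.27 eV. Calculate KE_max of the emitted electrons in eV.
1.4091 eV

Using Einstein's photoelectric equation: KE_max = hf - φ = hc/λ - φ

First, calculate the photon energy:
E_photon = hc/λ = (6.626×10⁻³⁴ J·s)(3×10⁸ m/s) / (337.0×10⁻⁹ m)
E_photon = 3.6791 eV

Then, the maximum kinetic energy:
KE_max = E_photon - φ = 3.6791 eV - 2.27 eV = 1.4091 eV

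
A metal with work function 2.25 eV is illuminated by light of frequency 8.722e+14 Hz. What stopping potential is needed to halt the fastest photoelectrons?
1.3571 V

The stopping potential V_s satisfies: eV_s = KE_max

First, find KE_max using Einstein's equation:
E_photon = hf = (6.626×10⁻³⁴ J·s)(8.722e+14 Hz) = 3.6071 eV
KE_max = E_photon - φ = 3.6071 - 2.25 = 1.3571 eV

Since eV_s = KE_max:
V_s = KE_max/e = 1.3571 V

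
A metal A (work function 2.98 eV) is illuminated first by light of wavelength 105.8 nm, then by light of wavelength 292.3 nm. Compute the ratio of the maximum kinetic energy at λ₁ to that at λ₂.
6.9263

Using Einstein's equation: KE_max = hc/λ - φ

For λ₁ = 105.8 nm:
E₁ = hc/λ₁ = 11.7187 eV
KE₁ = E₁ - φ = 11.7187 - 2.98 = 8.7387 eV

For λ₂ = 292.3 nm:
E₂ = hc/λ₂ = 4.2417 eV
KE₂ = E₂ - φ = 4.2417 - 2.98 = 1.2617 eV

Ratio: KE₁/KE₂ = 8.7387/1.2617 = 6.9263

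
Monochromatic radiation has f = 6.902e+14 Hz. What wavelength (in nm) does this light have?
434.36 nm

Using the wave equation: c = fλ

Solving for wavelength:
λ = c/f = (3×10⁸ m/s) / (6.902e+14 Hz)
λ = 434.36 nm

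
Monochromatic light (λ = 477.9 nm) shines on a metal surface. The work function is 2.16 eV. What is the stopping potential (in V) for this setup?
0.4344 V

The stopping potential V_s satisfies: eV_s = KE_max

First, find KE_max using Einstein's equation:
E_photon = hc/λ = 2.5944 eV
KE_max = E_photon - φ = 2.5944 - 2.16 = 0.4344 eV

Since eV_s = KE_max:
V_s = KE_max/e = 0.4344 V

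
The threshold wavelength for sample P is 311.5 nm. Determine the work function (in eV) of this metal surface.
3.98 eV

At the threshold wavelength, photon energy equals work function:
φ = hc/λ₀

Calculating:
φ = (6.626×10⁻³⁴ J·s)(3×10⁸ m/s) / (311.5×10⁻⁹ m)
φ = 3.98 eV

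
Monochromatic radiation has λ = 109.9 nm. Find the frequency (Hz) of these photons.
2.7279e+15 Hz

Using the wave equation: c = fλ

Solving for frequency:
f = c/λ = (3×10⁸ m/s) / (109.9×10⁻⁹ m)
f = 2.7279e+15 Hz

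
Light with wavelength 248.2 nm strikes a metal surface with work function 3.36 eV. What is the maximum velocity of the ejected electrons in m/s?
7.5845e+05 m/s

First, find the maximum kinetic energy:
E_photon = hc/λ = 4.9953 eV
KE_max = E_photon - φ = 4.9953 - 3.36 = 1.6353 eV

Convert to Joules: KE_max = 1.6353 × 1.602×10⁻¹⁹ J = 2.6201e-19 J

Then use KE = ½mv² to find velocity:
v = √(2·KE/m) = √(2 × 2.6201e-19 J / 9.109e-31 kg)
v = 7.5845e+05 m/s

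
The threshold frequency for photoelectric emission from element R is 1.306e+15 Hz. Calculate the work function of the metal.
5.40 eV

At the threshold frequency, photon energy equals work function:
φ = hf₀

Calculating:
φ = (6.626×10⁻³⁴ J·s)(1.306e+15 Hz)
φ = 5.40 eV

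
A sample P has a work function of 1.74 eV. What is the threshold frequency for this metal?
4.2073e+14 Hz

The threshold frequency is when the photon energy equals the work function:
hf₀ = φ

Solving for f₀:
f₀ = φ/h = (1.74 eV × 1.602×10⁻¹⁹ J/eV) / (6.626×10⁻³⁴ J·s)
f₀ = 4.2073e+14 Hz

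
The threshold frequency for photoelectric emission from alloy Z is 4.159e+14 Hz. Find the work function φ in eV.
1.72 eV

At the threshold frequency, photon energy equals work function:
φ = hf₀

Calculating:
φ = (6.626×10⁻³⁴ J·s)(4.159e+14 Hz)
φ = 1.72 eV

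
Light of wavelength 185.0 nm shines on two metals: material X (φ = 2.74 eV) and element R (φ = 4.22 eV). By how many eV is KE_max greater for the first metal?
1.4800 eV

Using KE_max = hc/λ - φ for each metal:

Photon energy: E = hc/λ = 6.7018 eV

For material X (φ₁ = 2.74 eV):
KE₁ = E - φ₁ = 6.7018 - 2.74 = 3.9618 eV

For element R (φ₂ = 4.22 eV):
KE₂ = E - φ₂ = 6.7018 - 4.22 = 2.4818 eV

Difference:
ΔKE = KE₁ - KE₂ = 3.9618 - 2.4818 = 1.4800 eV

Note: The difference equals the difference in work functions: 4.22 - 2.74 = 1.48 eV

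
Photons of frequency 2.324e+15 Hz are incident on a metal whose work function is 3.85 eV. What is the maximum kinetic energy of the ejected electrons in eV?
5.7613 eV

Using Einstein's photoelectric equation: KE_max = hf - φ

First, calculate the photon energy:
E_photon = hf = (6.626×10⁻³⁴ J·s)(2.324e+15 Hz)
E_photon = 9.6113 eV

Then, the maximum kinetic energy:
KE_max = E_photon - φ = 9.6113 eV - 3.85 eV = 5.7613 eV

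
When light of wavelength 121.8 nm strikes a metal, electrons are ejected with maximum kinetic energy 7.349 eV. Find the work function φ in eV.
2.83 eV

From Einstein's photoelectric equation: KE_max = hf - φ = hc/λ - φ

Rearranging for φ:
φ = hc/λ - KE_max

Calculate photon energy:
E_photon = hc/λ = 10.1793 eV

Therefore:
φ = 10.1793 - 7.349 = 2.83 eV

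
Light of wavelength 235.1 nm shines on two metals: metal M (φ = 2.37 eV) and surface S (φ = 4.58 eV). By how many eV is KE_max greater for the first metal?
2.2100 eV

Using KE_max = hc/λ - φ for each metal:

Photon energy: E = hc/λ = 5.2737 eV

For metal M (φ₁ = 2.37 eV):
KE₁ = E - φ₁ = 5.2737 - 2.37 = 2.9037 eV

For surface S (φ₂ = 4.58 eV):
KE₂ = E - φ₂ = 5.2737 - 4.58 = 0.6937 eV

Difference:
ΔKE = KE₁ - KE₂ = 2.9037 - 0.6937 = 2.2100 eV

Note: The difference equals the difference in work functions: 4.58 - 2.37 = 2.21 eV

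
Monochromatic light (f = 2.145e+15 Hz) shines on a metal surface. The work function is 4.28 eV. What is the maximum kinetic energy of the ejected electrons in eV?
4.5910 eV

Using Einstein's photoelectric equation: KE_max = hf - φ

First, calculate the photon energy:
E_photon = hf = (6.626×10⁻³⁴ J·s)(2.145e+15 Hz)
E_photon = 8.8710 eV

Then, the maximum kinetic energy:
KE_max = E_photon - φ = 8.8710 eV - 4.28 eV = 4.5910 eV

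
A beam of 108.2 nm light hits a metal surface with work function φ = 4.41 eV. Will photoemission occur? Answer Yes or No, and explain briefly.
Yes

For photoemission, the photon energy must exceed the work function.

Photon energy: E = hc/λ = 11.4588 eV
Work function: φ = 4.41 eV

Since E_photon (11.4588 eV) > φ (4.41 eV), photoemission WILL occur.
The threshold wavelength is λ₀ = hc/φ = 281.1 nm.
Since 108.2 nm < 281.1 nm, the light has sufficient energy.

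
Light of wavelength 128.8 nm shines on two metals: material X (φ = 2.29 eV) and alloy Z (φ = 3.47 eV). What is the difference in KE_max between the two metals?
1.1800 eV

Using KE_max = hc/λ - φ for each metal:

Photon energy: E = hc/λ = 9.6261 eV

For material X (φ₁ = 2.29 eV):
KE₁ = E - φ₁ = 9.6261 - 2.29 = 7.3361 eV

For alloy Z (φ₂ = 3.47 eV):
KE₂ = E - φ₂ = 9.6261 - 3.47 = 6.1561 eV

Difference:
ΔKE = KE₁ - KE₂ = 7.3361 - 6.1561 = 1.1800 eV

Note: The difference equals the difference in work functions: 3.47 - 2.29 = 1.18 eV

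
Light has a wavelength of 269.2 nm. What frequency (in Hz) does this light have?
1.1136e+15 Hz

Using the wave equation: c = fλ

Solving for frequency:
f = c/λ = (3×10⁸ m/s) / (269.2×10⁻⁹ m)
f = 1.1136e+15 Hz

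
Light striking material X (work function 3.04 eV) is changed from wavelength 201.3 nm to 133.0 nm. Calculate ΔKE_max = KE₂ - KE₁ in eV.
3.1629 eV

Using Einstein's equation: KE_max = hc/λ - φ

For λ₁ = 201.3 nm:
KE₁ = hc/λ₁ - φ = 6.1592 - 3.04 = 3.1192 eV

For λ₂ = 133.0 nm:
KE₂ = hc/λ₂ - φ = 9.3221 - 3.04 = 6.2821 eV

Change in KE:
ΔKE = KE₂ - KE₁ = 6.2821 - 3.1192 = 3.1629 eV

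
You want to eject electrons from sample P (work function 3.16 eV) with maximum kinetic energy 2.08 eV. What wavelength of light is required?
236.61 nm

From Einstein's equation: KE_max = hc/λ - φ

Rearranging for λ:
hc/λ = KE_max + φ
λ = hc/(KE_max + φ)

Required photon energy:
E_photon = KE_max + φ = 2.08 + 3.16 = 5.24 eV

Required wavelength:
λ = hc/E_photon = (6.626×10⁻³⁴)(3×10⁸) / (5.24 × 1.602×10⁻¹⁹)
λ = 236.61 nm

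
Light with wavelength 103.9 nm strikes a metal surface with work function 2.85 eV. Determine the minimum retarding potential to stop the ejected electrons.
9.0830 V

The stopping potential V_s satisfies: eV_s = KE_max

First, find KE_max using Einstein's equation:
E_photon = hc/λ = 11.9330 eV
KE_max = E_photon - φ = 11.9330 - 2.85 = 9.0830 eV

Since eV_s = KE_max:
V_s = KE_max/e = 9.0830 V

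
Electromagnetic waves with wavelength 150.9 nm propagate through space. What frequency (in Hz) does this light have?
1.9867e+15 Hz

Using the wave equation: c = fλ

Solving for frequency:
f = c/λ = (3×10⁸ m/s) / (150.9×10⁻⁹ m)
f = 1.9867e+15 Hz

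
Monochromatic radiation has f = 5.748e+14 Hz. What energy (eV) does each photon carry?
2.3772 eV

Using E = hf:

E = hf = (6.626×10⁻³⁴ J·s)(5.748e+14 Hz)
E = 2.3772 eV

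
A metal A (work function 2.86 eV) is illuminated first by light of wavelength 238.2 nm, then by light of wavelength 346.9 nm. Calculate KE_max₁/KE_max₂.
3.2841

Using Einstein's equation: KE_max = hc/λ - φ

For λ₁ = 238.2 nm:
E₁ = hc/λ₁ = 5.2050 eV
KE₁ = E₁ - φ = 5.2050 - 2.86 = 2.3450 eV

For λ₂ = 346.9 nm:
E₂ = hc/λ₂ = 3.5741 eV
KE₂ = E₂ - φ = 3.5741 - 2.86 = 0.7141 eV

Ratio: KE₁/KE₂ = 2.3450/0.7141 = 3.2841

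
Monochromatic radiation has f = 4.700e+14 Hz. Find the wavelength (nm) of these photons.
637.86 nm

Using the wave equation: c = fλ

Solving for wavelength:
λ = c/f = (3×10⁸ m/s) / (4.700e+14 Hz)
λ = 637.86 nm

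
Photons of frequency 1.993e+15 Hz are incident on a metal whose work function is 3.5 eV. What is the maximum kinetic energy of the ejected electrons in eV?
4.7424 eV

Using Einstein's photoelectric equation: KE_max = hf - φ

First, calculate the photon energy:
E_photon = hf = (6.626×10⁻³⁴ J·s)(1.993e+15 Hz)
E_photon = 8.2424 eV

Then, the maximum kinetic energy:
KE_max = E_photon - φ = 8.2424 eV - 3.5 eV = 4.7424 eV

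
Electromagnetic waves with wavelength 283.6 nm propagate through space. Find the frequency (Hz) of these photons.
1.0571e+15 Hz

Using the wave equation: c = fλ

Solving for frequency:
f = c/λ = (3×10⁸ m/s) / (283.6×10⁻⁹ m)
f = 1.0571e+15 Hz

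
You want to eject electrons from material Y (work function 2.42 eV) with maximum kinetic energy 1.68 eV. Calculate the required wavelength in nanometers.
302.40 nm

From Einstein's equation: KE_max = hc/λ - φ

Rearranging for λ:
hc/λ = KE_max + φ
λ = hc/(KE_max + φ)

Required photon energy:
E_photon = KE_max + φ = 1.68 + 2.42 = 4.10 eV

Required wavelength:
λ = hc/E_photon = (6.626×10⁻³⁴)(3×10⁸) / (4.10 × 1.602×10⁻¹⁹)
λ = 302.40 nm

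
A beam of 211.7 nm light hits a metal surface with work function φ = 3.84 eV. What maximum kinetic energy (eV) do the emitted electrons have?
2.0166 eV

Using Einstein's photoelectric equation: KE_max = hf - φ = hc/λ - φ

First, calculate the photon energy:
E_photon = hc/λ = (6.626×10⁻³⁴ J·s)(3×10⁸ m/s) / (211.7×10⁻⁹ m)
E_photon = 5.8566 eV

Then, the maximum kinetic energy:
KE_max = E_photon - φ = 5.8566 eV - 3.84 eV = 2.0166 eV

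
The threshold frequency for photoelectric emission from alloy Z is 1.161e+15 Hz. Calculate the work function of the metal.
4.80 eV

At the threshold frequency, photon energy equals work function:
φ = hf₀

Calculating:
φ = (6.626×10⁻³⁴ J·s)(1.161e+15 Hz)
φ = 4.80 eV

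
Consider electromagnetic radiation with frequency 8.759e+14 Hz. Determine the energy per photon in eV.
3.6224 eV

Using E = hf:

E = hf = (6.626×10⁻³⁴ J·s)(8.759e+14 Hz)
E = 3.6224 eV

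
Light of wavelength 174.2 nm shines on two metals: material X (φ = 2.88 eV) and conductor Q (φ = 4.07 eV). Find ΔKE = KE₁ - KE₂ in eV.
1.1900 eV

Using KE_max = hc/λ - φ for each metal:

Photon energy: E = hc/λ = 7.1173 eV

For material X (φ₁ = 2.88 eV):
KE₁ = E - φ₁ = 7.1173 - 2.88 = 4.2373 eV

For conductor Q (φ₂ = 4.07 eV):
KE₂ = E - φ₂ = 7.1173 - 4.07 = 3.0473 eV

Difference:
ΔKE = KE₁ - KE₂ = 4.2373 - 3.0473 = 1.1900 eV

Note: The difference equals the difference in work functions: 4.07 - 2.88 = 1.19 eV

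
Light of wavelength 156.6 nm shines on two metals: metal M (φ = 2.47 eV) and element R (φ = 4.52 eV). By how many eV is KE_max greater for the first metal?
2.0500 eV

Using KE_max = hc/λ - φ for each metal:

Photon energy: E = hc/λ = 7.9173 eV

For metal M (φ₁ = 2.47 eV):
KE₁ = E - φ₁ = 7.9173 - 2.47 = 5.4473 eV

For element R (φ₂ = 4.52 eV):
KE₂ = E - φ₂ = 7.9173 - 4.52 = 3.3973 eV

Difference:
ΔKE = KE₁ - KE₂ = 5.4473 - 3.3973 = 2.0500 eV

Note: The difference equals the difference in work functions: 4.52 - 2.47 = 2.05 eV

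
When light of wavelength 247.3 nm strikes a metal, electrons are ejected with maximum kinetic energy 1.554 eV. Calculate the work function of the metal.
3.46 eV

From Einstein's photoelectric equation: KE_max = hf - φ = hc/λ - φ

Rearranging for φ:
φ = hc/λ - KE_max

Calculate photon energy:
E_photon = hc/λ = 5.0135 eV

Therefore:
φ = 5.0135 - 1.554 = 3.46 eV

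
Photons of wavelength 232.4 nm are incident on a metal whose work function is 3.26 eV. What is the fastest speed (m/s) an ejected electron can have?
8.5434e+05 m/s

First, find the maximum kinetic energy:
E_photon = hc/λ = 5.3349 eV
KE_max = E_photon - φ = 5.3349 - 3.26 = 2.0749 eV

Convert to Joules: KE_max = 2.0749 × 1.602×10⁻¹⁹ J = 3.3244e-19 J

Then use KE = ½mv² to find velocity:
v = √(2·KE/m) = √(2 × 3.3244e-19 J / 9.109e-31 kg)
v = 8.5434e+05 m/s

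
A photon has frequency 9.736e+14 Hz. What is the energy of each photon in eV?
4.0265 eV

Using E = hf:

E = hf = (6.626×10⁻³⁴ J·s)(9.736e+14 Hz)
E = 4.0265 eV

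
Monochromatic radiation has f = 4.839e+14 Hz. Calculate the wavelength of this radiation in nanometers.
619.53 nm

Using the wave equation: c = fλ

Solving for wavelength:
λ = c/f = (3×10⁸ m/s) / (4.839e+14 Hz)
λ = 619.53 nm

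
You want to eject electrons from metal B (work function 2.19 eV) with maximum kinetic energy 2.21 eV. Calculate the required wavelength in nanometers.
281.78 nm

From Einstein's equation: KE_max = hc/λ - φ

Rearranging for λ:
hc/λ = KE_max + φ
λ = hc/(KE_max + φ)

Required photon energy:
E_photon = KE_max + φ = 2.21 + 2.19 = 4.40 eV

Required wavelength:
λ = hc/E_photon = (6.626×10⁻³⁴)(3×10⁸) / (4.40 × 1.602×10⁻¹⁹)
λ = 281.78 nm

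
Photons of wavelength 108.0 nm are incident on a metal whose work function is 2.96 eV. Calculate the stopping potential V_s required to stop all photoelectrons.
8.5200 V

The stopping potential V_s satisfies: eV_s = KE_max

First, find KE_max using Einstein's equation:
E_photon = hc/λ = 11.4800 eV
KE_max = E_photon - φ = 11.4800 - 2.96 = 8.5200 eV

Since eV_s = KE_max:
V_s = KE_max/e = 8.5200 V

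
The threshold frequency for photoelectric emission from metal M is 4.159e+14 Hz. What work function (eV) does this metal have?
1.72 eV

At the threshold frequency, photon energy equals work function:
φ = hf₀

Calculating:
φ = (6.626×10⁻³⁴ J·s)(4.159e+14 Hz)
φ = 1.72 eV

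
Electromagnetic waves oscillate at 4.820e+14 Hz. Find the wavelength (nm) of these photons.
621.98 nm

Using the wave equation: c = fλ

Solving for wavelength:
λ = c/f = (3×10⁸ m/s) / (4.820e+14 Hz)
λ = 621.98 nm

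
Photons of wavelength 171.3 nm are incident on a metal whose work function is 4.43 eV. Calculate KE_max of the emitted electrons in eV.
2.8078 eV

Using Einstein's photoelectric equation: KE_max = hf - φ = hc/λ - φ

First, calculate the photon energy:
E_photon = hc/λ = (6.626×10⁻³⁴ J·s)(3×10⁸ m/s) / (171.3×10⁻⁹ m)
E_photon = 7.2378 eV

Then, the maximum kinetic energy:
KE_max = E_photon - φ = 7.2378 eV - 4.43 eV = 2.8078 eV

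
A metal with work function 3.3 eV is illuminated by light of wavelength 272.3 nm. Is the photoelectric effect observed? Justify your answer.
Yes

For photoemission, the photon energy must exceed the work function.

Photon energy: E = hc/λ = 4.5532 eV
Work function: φ = 3.3 eV

Since E_photon (4.5532 eV) > φ (3.3 eV), photoemission WILL occur.
The threshold wavelength is λ₀ = hc/φ = 375.7 nm.
Since 272.3 nm < 375.7 nm, the light has sufficient energy.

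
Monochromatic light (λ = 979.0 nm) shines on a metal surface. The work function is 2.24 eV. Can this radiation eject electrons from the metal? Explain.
No

For photoemission, the photon energy must exceed the work function.

Photon energy: E = hc/λ = 1.2664 eV
Work function: φ = 2.24 eV

Since E_photon (1.2664 eV) < φ (2.24 eV), photoemission will NOT occur.
The threshold wavelength is λ₀ = hc/φ = 553.5 nm.
Since 979.0 nm > 553.5 nm, the photons lack sufficient energy.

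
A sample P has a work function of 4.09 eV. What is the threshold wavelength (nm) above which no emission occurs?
303.14 nm

The threshold wavelength is when the photon energy equals the work function:
hc/λ₀ = φ

Solving for λ₀:
λ₀ = hc/φ = (6.626×10⁻³⁴ J·s)(3×10⁸ m/s) / (4.09 eV × 1.602×10⁻¹⁹ J/eV)
λ₀ = 303.14 nm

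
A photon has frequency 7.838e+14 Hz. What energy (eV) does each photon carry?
3.2415 eV

Using E = hf:

E = hf = (6.626×10⁻³⁴ J·s)(7.838e+14 Hz)
E = 3.2415 eV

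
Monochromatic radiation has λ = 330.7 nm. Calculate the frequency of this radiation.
9.0654e+14 Hz

Using the wave equation: c = fλ

Solving for frequency:
f = c/λ = (3×10⁸ m/s) / (330.7×10⁻⁹ m)
f = 9.0654e+14 Hz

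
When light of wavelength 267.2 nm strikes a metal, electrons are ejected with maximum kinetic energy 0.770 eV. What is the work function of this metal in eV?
3.87 eV

From Einstein's photoelectric equation: KE_max = hf - φ = hc/λ - φ

Rearranging for φ:
φ = hc/λ - KE_max

Calculate photon energy:
E_photon = hc/λ = 4.6401 eV

Therefore:
φ = 4.6401 - 0.770 = 3.87 eV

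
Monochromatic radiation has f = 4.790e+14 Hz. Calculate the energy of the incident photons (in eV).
1.9810 eV

Using E = hf:

E = hf = (6.626×10⁻³⁴ J·s)(4.790e+14 Hz)
E = 1.9810 eV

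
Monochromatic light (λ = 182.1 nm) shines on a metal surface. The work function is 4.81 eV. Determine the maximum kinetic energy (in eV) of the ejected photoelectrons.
1.9986 eV

Using Einstein's photoelectric equation: KE_max = hf - φ = hc/λ - φ

First, calculate the photon energy:
E_photon = hc/λ = (6.626×10⁻³⁴ J·s)(3×10⁸ m/s) / (182.1×10⁻⁹ m)
E_photon = 6.8086 eV

Then, the maximum kinetic energy:
KE_max = E_photon - φ = 6.8086 eV - 4.81 eV = 1.9986 eV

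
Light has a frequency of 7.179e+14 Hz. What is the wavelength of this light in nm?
417.60 nm

Using the wave equation: c = fλ

Solving for wavelength:
λ = c/f = (3×10⁸ m/s) / (7.179e+14 Hz)
λ = 417.60 nm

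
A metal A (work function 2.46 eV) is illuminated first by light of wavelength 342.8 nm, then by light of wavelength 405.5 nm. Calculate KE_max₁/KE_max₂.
1.9359

Using Einstein's equation: KE_max = hc/λ - φ

For λ₁ = 342.8 nm:
E₁ = hc/λ₁ = 3.6168 eV
KE₁ = E₁ - φ = 3.6168 - 2.46 = 1.1568 eV

For λ₂ = 405.5 nm:
E₂ = hc/λ₂ = 3.0576 eV
KE₂ = E₂ - φ = 3.0576 - 2.46 = 0.5976 eV

Ratio: KE₁/KE₂ = 1.1568/0.5976 = 1.9359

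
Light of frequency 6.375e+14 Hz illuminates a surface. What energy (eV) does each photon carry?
2.6365 eV

Using E = hf:

E = hf = (6.626×10⁻³⁴ J·s)(6.375e+14 Hz)
E = 2.6365 eV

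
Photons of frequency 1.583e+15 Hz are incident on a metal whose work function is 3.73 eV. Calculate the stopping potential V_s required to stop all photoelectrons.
2.8168 V

The stopping potential V_s satisfies: eV_s = KE_max

First, find KE_max using Einstein's equation:
E_photon = hf = (6.626×10⁻³⁴ J·s)(1.583e+15 Hz) = 6.5468 eV
KE_max = E_photon - φ = 6.5468 - 3.73 = 2.8168 eV

Since eV_s = KE_max:
V_s = KE_max/e = 2.8168 V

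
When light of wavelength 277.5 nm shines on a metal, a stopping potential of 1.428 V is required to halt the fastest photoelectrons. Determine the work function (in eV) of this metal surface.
3.04 eV

The stopping potential gives the maximum kinetic energy: KE_max = eV_s = 1.428 eV

From Einstein's photoelectric equation: KE_max = hc/λ - φ
Rearranging: φ = hc/λ - KE_max

Calculate photon energy:
E_photon = hc/λ = (6.626×10⁻³⁴ J·s)(3×10⁸ m/s) / (277.5×10⁻⁹ m) = 4.4679 eV

Therefore:
φ = 4.4679 - 1.428 = 3.04 eV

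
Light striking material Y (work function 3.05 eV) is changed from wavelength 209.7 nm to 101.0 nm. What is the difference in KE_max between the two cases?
6.3632 eV

Using Einstein's equation: KE_max = hc/λ - φ

For λ₁ = 209.7 nm:
KE₁ = hc/λ₁ - φ = 5.9125 - 3.05 = 2.8625 eV

For λ₂ = 101.0 nm:
KE₂ = hc/λ₂ - φ = 12.2757 - 3.05 = 9.2257 eV

Change in KE:
ΔKE = KE₂ - KE₁ = 9.2257 - 2.8625 = 6.3632 eV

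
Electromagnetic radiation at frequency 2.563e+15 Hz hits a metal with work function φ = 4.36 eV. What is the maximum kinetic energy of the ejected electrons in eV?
6.2397 eV

Using Einstein's photoelectric equation: KE_max = hf - φ

First, calculate the photon energy:
E_photon = hf = (6.626×10⁻³⁴ J·s)(2.563e+15 Hz)
E_photon = 10.5997 eV

Then, the maximum kinetic energy:
KE_max = E_photon - φ = 10.5997 eV - 4.36 eV = 6.2397 eV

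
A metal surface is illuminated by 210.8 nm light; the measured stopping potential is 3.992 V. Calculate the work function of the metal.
1.89 eV

The stopping potential gives the maximum kinetic energy: KE_max = eV_s = 3.992 eV

From Einstein's photoelectric equation: KE_max = hc/λ - φ
Rearranging: φ = hc/λ - KE_max

Calculate photon energy:
E_photon = hc/λ = (6.626×10⁻³⁴ J·s)(3×10⁸ m/s) / (210.8×10⁻⁹ m) = 5.8816 eV

Therefore:
φ = 5.8816 - 3.992 = 1.89 eV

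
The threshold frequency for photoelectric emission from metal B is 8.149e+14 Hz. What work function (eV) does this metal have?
3.37 eV

At the threshold frequency, photon energy equals work function:
φ = hf₀

Calculating:
φ = (6.626×10⁻³⁴ J·s)(8.149e+14 Hz)
φ = 3.37 eV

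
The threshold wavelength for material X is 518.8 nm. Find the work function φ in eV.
2.39 eV

At the threshold wavelength, photon energy equals work function:
φ = hc/λ₀

Calculating:
φ = (6.626×10⁻³⁴ J·s)(3×10⁸ m/s) / (518.8×10⁻⁹ m)
φ = 2.39 eV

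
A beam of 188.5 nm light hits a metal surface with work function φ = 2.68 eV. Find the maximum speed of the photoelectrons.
1.1709e+06 m/s

First, find the maximum kinetic energy:
E_photon = hc/λ = 6.5774 eV
KE_max = E_photon - φ = 6.5774 - 2.68 = 3.8974 eV

Convert to Joules: KE_max = 3.8974 × 1.602×10⁻¹⁹ J = 6.2443e-19 J

Then use KE = ½mv² to find velocity:
v = √(2·KE/m) = √(2 × 6.2443e-19 J / 9.109e-31 kg)
v = 1.1709e+06 m/s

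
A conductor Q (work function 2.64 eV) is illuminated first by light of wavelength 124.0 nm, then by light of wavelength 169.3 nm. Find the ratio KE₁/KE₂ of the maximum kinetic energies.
1.5713

Using Einstein's equation: KE_max = hc/λ - φ

For λ₁ = 124.0 nm:
E₁ = hc/λ₁ = 9.9987 eV
KE₁ = E₁ - φ = 9.9987 - 2.64 = 7.3587 eV

For λ₂ = 169.3 nm:
E₂ = hc/λ₂ = 7.3233 eV
KE₂ = E₂ - φ = 7.3233 - 2.64 = 4.6833 eV

Ratio: KE₁/KE₂ = 7.3587/4.6833 = 1.5713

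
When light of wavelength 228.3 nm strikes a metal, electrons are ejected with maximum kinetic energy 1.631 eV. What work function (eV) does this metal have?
3.80 eV

From Einstein's photoelectric equation: KE_max = hf - φ = hc/λ - φ

Rearranging for φ:
φ = hc/λ - KE_max

Calculate photon energy:
E_photon = hc/λ = 5.4308 eV

Therefore:
φ = 5.4308 - 1.631 = 3.80 eV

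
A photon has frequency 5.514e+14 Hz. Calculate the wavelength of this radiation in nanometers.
543.69 nm

Using the wave equation: c = fλ

Solving for wavelength:
λ = c/f = (3×10⁸ m/s) / (5.514e+14 Hz)
λ = 543.69 nm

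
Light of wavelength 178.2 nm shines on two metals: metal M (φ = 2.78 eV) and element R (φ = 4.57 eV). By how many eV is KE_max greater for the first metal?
1.7900 eV

Using KE_max = hc/λ - φ for each metal:

Photon energy: E = hc/λ = 6.9576 eV

For metal M (φ₁ = 2.78 eV):
KE₁ = E - φ₁ = 6.9576 - 2.78 = 4.1776 eV

For element R (φ₂ = 4.57 eV):
KE₂ = E - φ₂ = 6.9576 - 4.57 = 2.3876 eV

Difference:
ΔKE = KE₁ - KE₂ = 4.1776 - 2.3876 = 1.7900 eV

Note: The difference equals the difference in work functions: 4.57 - 2.78 = 1.79 eV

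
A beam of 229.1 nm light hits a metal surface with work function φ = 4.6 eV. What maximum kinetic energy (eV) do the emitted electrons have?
0.8118 eV

Using Einstein's photoelectric equation: KE_max = hf - φ = hc/λ - φ

First, calculate the photon energy:
E_photon = hc/λ = (6.626×10⁻³⁴ J·s)(3×10⁸ m/s) / (229.1×10⁻⁹ m)
E_photon = 5.4118 eV

Then, the maximum kinetic energy:
KE_max = E_photon - φ = 5.4118 eV - 4.6 eV = 0.8118 eV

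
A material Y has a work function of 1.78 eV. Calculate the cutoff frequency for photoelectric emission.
4.3040e+14 Hz

The threshold frequency is when the photon energy equals the work function:
hf₀ = φ

Solving for f₀:
f₀ = φ/h = (1.78 eV × 1.602×10⁻¹⁹ J/eV) / (6.626×10⁻³⁴ J·s)
f₀ = 4.3040e+14 Hz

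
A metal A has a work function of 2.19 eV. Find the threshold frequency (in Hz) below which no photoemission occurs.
5.2954e+14 Hz

The threshold frequency is when the photon energy equals the work function:
hf₀ = φ

Solving for f₀:
f₀ = φ/h = (2.19 eV × 1.602×10⁻¹⁹ J/eV) / (6.626×10⁻³⁴ J·s)
f₀ = 5.2954e+14 Hz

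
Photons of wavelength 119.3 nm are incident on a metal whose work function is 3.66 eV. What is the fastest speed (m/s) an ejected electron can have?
1.5389e+06 m/s

First, find the maximum kinetic energy:
E_photon = hc/λ = 10.3926 eV
KE_max = E_photon - φ = 10.3926 - 3.66 = 6.7326 eV

Convert to Joules: KE_max = 6.7326 × 1.602×10⁻¹⁹ J = 1.0787e-18 J

Then use KE = ½mv² to find velocity:
v = √(2·KE/m) = √(2 × 1.0787e-18 J / 9.109e-31 kg)
v = 1.5389e+06 m/s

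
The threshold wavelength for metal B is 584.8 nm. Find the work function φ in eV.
2.12 eV

At the threshold wavelength, photon energy equals work function:
φ = hc/λ₀

Calculating:
φ = (6.626×10⁻³⁴ J·s)(3×10⁸ m/s) / (584.8×10⁻⁹ m)
φ = 2.12 eV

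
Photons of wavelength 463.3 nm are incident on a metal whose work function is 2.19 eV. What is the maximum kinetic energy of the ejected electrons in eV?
0.4861 eV

Using Einstein's photoelectric equation: KE_max = hf - φ = hc/λ - φ

First, calculate the photon energy:
E_photon = hc/λ = (6.626×10⁻³⁴ J·s)(3×10⁸ m/s) / (463.3×10⁻⁹ m)
E_photon = 2.6761 eV

Then, the maximum kinetic energy:
KE_max = E_photon - φ = 2.6761 eV - 2.19 eV = 0.4861 eV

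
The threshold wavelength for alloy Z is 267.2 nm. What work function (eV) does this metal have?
4.64 eV

At the threshold wavelength, photon energy equals work function:
φ = hc/λ₀

Calculating:
φ = (6.626×10⁻³⁴ J·s)(3×10⁸ m/s) / (267.2×10⁻⁹ m)
φ = 4.64 eV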